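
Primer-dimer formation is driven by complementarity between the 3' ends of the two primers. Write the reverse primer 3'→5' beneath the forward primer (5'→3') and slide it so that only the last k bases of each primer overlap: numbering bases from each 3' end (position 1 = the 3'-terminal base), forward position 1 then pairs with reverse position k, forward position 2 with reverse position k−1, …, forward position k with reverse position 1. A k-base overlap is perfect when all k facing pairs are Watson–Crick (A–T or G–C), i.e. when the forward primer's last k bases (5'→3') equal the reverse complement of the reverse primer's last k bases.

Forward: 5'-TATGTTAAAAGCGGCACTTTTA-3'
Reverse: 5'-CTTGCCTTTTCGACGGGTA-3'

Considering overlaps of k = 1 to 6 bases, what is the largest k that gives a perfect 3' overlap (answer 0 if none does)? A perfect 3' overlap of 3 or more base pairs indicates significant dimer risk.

Longest perfect overlap: 2 complementary base pairs; below the dimer-risk threshold (threshold 3).

Last 6 bases (5'→3') — forward …CTTTTA, reverse …CGGGTA.
Reverse complement of the reverse primer's last 6 bases: TACCCG; its first k bases are the reverse complement of the reverse primer's last k bases, so a perfect k-base overlap needs the forward primer's last k bases to equal them.
Comparing (forward last k vs required): k=1: A vs T ✗; k=2: TA vs TA ✓; k=3: TTA vs TAC ✗; k=4: TTTA vs TACC ✗; k=5: TTTTA vs TACCC ✗; k=6: CTTTTA vs TACCCG ✗.
Only k = 2 is perfect, so the longest perfect 3' overlap is 2.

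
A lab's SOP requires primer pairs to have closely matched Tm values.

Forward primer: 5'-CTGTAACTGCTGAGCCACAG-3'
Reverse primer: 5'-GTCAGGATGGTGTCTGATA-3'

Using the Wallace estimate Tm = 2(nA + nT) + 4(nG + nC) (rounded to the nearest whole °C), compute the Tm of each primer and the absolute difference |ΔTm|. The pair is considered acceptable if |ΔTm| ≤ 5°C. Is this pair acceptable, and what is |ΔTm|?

|ΔTm| = 6°C; the pair is not acceptable.

Forward: A=5 T=4 G=5 C=6 → Tm = 2·9 + 4·11 = 62°C.
Reverse: A=4 T=6 G=7 C=2 → Tm = 2·10 + 4·9 = 56°C.
|ΔTm| = |62 − 56| = 6°C, > 5°C.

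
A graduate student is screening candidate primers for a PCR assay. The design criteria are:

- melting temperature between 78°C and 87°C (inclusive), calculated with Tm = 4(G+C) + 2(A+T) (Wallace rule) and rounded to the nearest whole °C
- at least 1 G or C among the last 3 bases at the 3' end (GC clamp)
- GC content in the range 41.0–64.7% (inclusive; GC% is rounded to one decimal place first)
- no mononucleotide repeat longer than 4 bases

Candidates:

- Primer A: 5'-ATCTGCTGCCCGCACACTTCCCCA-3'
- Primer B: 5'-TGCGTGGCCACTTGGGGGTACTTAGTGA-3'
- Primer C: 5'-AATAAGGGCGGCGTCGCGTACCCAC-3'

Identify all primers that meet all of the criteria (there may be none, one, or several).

Primer A (24 nt, A=4 T=5 G=3 C=12): Tm = 2·9 + 4·15 = 78°C ✓; 3' end CCA has 2 G/C ✓; GC 15/24 = 62.5% ✓; longest run = 4 ✓ — passes.
Primer B (28 nt, A=4 T=8 G=11 C=5): Tm = 2·12 + 4·16 = 88°C, outside 78–87°C ✗; 3' end TGA has 1 G/C ✓; GC 16/28 = 57.1% ✓; longest run = 5, exceeds 4 ✗ — fails.
Primer C (25 nt, A=6 T=3 G=8 C=8): Tm = 2·9 + 4·16 = 82°C ✓; 3' end CAC has 2 G/C ✓; GC 16/25 = 64.0% ✓; longest run = 3 ✓ — passes.

Primer A and Primer C.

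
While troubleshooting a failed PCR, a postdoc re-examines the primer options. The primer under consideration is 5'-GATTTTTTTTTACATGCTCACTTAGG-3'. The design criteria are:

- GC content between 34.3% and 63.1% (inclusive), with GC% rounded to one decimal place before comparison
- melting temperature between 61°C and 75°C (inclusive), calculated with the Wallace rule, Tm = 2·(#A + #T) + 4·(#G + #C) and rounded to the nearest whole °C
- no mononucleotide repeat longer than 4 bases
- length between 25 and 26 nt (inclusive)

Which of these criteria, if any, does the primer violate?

Fails: GC content, homopolymer run.

Base counts: A=5, T=13, G=4, C=4 (length 26).
GC content: GC 8/26 = 30.8%, outside 34.3–63.1% ✗
Tm: Tm = 2·18 + 4·8 = 68°C ✓
homopolymer run: longest run = 9, exceeds 4 ✗
length: length 26 ✓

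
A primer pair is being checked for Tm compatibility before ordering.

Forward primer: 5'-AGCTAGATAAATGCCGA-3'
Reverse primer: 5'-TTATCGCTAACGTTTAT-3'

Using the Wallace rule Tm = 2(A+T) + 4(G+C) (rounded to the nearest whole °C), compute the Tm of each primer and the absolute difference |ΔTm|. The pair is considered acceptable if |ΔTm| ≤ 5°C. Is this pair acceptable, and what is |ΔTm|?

Forward: A=7 T=3 G=4 C=3 → Tm = 2·10 + 4·7 = 48°C.
Reverse: A=4 T=8 G=2 C=3 → Tm = 2·12 + 4·5 = 44°C.
|ΔTm| = |48 − 44| = 4°C, ≤ 5°C.

|ΔTm| = 4°C; the pair is acceptable.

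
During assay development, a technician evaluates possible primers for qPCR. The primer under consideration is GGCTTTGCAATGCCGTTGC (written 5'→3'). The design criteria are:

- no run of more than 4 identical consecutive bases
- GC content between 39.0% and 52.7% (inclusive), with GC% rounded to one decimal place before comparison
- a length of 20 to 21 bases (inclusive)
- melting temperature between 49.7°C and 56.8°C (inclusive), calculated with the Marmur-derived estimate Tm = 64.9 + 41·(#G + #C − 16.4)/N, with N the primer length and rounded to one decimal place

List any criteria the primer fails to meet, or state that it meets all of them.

Base counts: A=2, T=6, G=6, C=5 (length 19).
homopolymer run: longest run = 3 ✓
GC content: GC 11/19 = 57.9%, outside 39.0–52.7% ✗
length: length 19, outside 20–21 ✗
Tm: Tm = 64.9 + 41·(11 − 16.4)/19 = 53.2°C ✓

Fails: GC content, length.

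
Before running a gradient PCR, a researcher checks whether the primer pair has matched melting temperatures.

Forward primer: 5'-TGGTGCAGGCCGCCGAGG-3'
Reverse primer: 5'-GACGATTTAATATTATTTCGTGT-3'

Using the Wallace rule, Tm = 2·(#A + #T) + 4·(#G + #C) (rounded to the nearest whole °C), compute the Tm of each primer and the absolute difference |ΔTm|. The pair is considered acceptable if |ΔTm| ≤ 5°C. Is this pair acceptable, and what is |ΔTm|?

Forward: A=2 T=2 G=9 C=5 → Tm = 2·4 + 4·14 = 64°C.
Reverse: A=6 T=11 G=4 C=2 → Tm = 2·17 + 4·6 = 58°C.
|ΔTm| = |64 − 58| = 6°C, > 5°C.

|ΔTm| = 6°C; the pair is not acceptable.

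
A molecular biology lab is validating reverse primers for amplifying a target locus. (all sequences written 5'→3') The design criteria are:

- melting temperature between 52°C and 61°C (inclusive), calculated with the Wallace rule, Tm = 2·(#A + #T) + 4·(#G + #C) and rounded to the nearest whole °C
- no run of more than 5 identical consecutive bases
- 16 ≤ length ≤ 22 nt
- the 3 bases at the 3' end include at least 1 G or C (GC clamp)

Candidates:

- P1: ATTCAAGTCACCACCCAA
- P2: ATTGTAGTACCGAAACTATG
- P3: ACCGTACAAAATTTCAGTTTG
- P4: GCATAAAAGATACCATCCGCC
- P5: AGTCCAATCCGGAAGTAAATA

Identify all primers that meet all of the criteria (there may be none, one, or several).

P1, P2 and P3.

P1 (18 nt, A=7 T=3 G=1 C=7): Tm = 2·10 + 4·8 = 52°C ✓; longest run = 3 ✓; length 18 ✓; 3' end CAA has 1 G/C ✓ — passes.
P2 (20 nt, A=7 T=6 G=4 C=3): Tm = 2·13 + 4·7 = 54°C ✓; longest run = 3 ✓; length 20 ✓; 3' end ATG has 1 G/C ✓ — passes.
P3 (21 nt, A=7 T=7 G=3 C=4): Tm = 2·14 + 4·7 = 56°C ✓; longest run = 4 ✓; length 21 ✓; 3' end TTG has 1 G/C ✓ — passes.
P4 (21 nt, A=8 T=3 G=3 C=7): Tm = 2·11 + 4·10 = 62°C, outside 52–61°C ✗; longest run = 4 ✓; length 21 ✓; 3' end GCC has 3 G/C ✓ — fails.
P5 (21 nt, A=9 T=4 G=4 C=4): Tm = 2·13 + 4·8 = 58°C ✓; longest run = 3 ✓; length 21 ✓; 3' end ATA has 0 G/C, need ≥1 ✗ — fails.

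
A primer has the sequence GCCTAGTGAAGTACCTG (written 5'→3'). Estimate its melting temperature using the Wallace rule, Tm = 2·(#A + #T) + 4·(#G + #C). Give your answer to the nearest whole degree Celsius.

Base counts: A=4, T=4, G=5, C=4 (length 17).
Tm = 2·(4+4) + 4·(5+4) = 2·8 + 4·9 = 16 + 36 = 52°C.

52°C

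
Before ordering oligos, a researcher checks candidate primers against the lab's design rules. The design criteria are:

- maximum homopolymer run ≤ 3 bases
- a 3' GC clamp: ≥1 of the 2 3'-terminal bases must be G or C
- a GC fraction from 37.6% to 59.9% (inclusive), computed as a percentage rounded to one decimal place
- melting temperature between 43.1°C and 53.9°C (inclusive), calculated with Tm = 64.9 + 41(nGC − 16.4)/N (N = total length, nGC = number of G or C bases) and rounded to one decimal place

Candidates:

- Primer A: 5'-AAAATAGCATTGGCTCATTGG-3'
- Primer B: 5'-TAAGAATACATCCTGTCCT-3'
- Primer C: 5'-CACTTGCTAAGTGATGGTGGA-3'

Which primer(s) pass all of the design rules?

Primer C only.

Primer A (21 nt, A=7 T=6 G=5 C=3): longest run = 4, exceeds 3 ✗; 3' end GG has 2 G/C ✓; GC 8/21 = 38.1% ✓; Tm = 64.9 + 41·(8 − 16.4)/21 = 48.5°C ✓ — fails.
Primer B (19 nt, A=6 T=6 G=2 C=5): longest run = 2 ✓; 3' end CT has 1 G/C ✓; GC 7/19 = 36.8%, outside 37.6–59.9% ✗; Tm = 64.9 + 41·(7 − 16.4)/19 = 44.6°C ✓ — fails.
Primer C (21 nt, A=5 T=6 G=7 C=3): longest run = 2 ✓; 3' end GA has 1 G/C ✓; GC 10/21 = 47.6% ✓; Tm = 64.9 + 41·(10 − 16.4)/21 = 52.4°C ✓ — passes.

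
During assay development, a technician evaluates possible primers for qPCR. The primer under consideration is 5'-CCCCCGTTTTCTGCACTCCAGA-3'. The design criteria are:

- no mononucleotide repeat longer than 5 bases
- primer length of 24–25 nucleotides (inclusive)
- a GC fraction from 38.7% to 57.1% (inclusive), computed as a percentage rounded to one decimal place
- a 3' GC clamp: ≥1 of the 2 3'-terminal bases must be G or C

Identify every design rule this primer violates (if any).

Fails: length, GC content.

Base counts: A=3, T=6, G=3, C=10 (length 22).
homopolymer run: longest run = 5 ✓
length: length 22, outside 24–25 ✗
GC content: GC 13/22 = 59.1%, outside 38.7–57.1% ✗
GC clamp: 3' end GA has 1 G/C ✓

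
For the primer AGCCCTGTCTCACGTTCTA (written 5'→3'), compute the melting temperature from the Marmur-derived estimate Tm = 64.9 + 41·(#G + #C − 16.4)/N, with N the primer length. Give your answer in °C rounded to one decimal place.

51.1°C

Base counts: A=3, T=6, G=3, C=7; G+C = 10, N = 19.
Tm = 64.9 + 41·(10 − 16.4)/19 = 64.9 + -262.40/19 = 51.1°C.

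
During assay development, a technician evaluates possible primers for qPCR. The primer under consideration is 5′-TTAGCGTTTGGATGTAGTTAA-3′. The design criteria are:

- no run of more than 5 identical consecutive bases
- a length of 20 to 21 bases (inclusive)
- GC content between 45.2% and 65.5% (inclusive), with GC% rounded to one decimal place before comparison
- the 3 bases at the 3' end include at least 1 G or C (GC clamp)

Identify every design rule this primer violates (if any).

Base counts: A=5, T=9, G=6, C=1 (length 21).
homopolymer run: longest run = 3 ✓
length: length 21 ✓
GC content: GC 7/21 = 33.3%, outside 45.2–65.5% ✗
GC clamp: 3' end TAA has 0 G/C, need ≥1 ✗

Fails: GC content, GC clamp.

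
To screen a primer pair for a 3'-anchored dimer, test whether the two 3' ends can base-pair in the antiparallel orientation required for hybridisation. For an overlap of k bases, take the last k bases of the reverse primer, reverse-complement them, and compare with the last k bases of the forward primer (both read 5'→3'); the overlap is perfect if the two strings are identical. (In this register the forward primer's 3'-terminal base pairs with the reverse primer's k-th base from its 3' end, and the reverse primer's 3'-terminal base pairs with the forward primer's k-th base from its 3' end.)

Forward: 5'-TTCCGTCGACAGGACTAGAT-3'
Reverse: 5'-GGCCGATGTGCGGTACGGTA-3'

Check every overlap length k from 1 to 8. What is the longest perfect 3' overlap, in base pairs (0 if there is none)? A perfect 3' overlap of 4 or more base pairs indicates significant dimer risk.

Last 8 bases (5'→3') — forward …GACTAGAT, reverse …GTACGGTA.
Reverse complement of the reverse primer's last 8 bases: TACCGTAC; its first k bases are the reverse complement of the reverse primer's last k bases, so a perfect k-base overlap needs the forward primer's last k bases to equal them.
Comparing (forward last k vs required): k=1: T vs T ✓; k=2: AT vs TA ✗; k=3: GAT vs TAC ✗; k=4: AGAT vs TACC ✗; k=5: TAGAT vs TACCG ✗; k=6: CTAGAT vs TACCGT ✗; k=7: ACTAGAT vs TACCGTA ✗; k=8: GACTAGAT vs TACCGTAC ✗.
Only k = 1 is perfect, so the longest perfect 3' overlap is 1.

Longest perfect overlap: 1 complementary base pair; below the dimer-risk threshold (threshold 4).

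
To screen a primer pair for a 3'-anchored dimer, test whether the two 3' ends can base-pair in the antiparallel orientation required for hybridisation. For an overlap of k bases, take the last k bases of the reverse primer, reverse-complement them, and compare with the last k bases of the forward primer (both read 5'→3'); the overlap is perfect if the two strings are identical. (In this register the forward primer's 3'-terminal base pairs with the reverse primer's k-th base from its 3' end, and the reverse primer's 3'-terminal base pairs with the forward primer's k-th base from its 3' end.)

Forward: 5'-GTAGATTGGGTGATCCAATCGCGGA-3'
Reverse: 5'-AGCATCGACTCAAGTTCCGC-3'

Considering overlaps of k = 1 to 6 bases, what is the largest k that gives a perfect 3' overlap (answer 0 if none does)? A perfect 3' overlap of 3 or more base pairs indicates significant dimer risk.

Last 6 bases (5'→3') — forward …CGCGGA, reverse …TTCCGC.
Reverse complement of the reverse primer's last 6 bases: GCGGAA; its first k bases are the reverse complement of the reverse primer's last k bases, so a perfect k-base overlap needs the forward primer's last k bases to equal them.
Comparing (forward last k vs required): k=1: A vs G ✗; k=2: GA vs GC ✗; k=3: GGA vs GCG ✗; k=4: CGGA vs GCGG ✗; k=5: GCGGA vs GCGGA ✓; k=6: CGCGGA vs GCGGAA ✗.
Only k = 5 is perfect, so the longest perfect 3' overlap is 5.

Longest perfect overlap: 5 complementary base pairs; significant dimer risk (threshold 3).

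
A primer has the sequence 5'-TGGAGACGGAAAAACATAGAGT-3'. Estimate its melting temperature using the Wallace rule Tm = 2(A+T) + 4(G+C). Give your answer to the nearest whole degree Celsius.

Base counts: A=10, T=3, G=7, C=2 (length 22).
Tm = 2·(10+3) + 4·(7+2) = 2·13 + 4·9 = 26 + 36 = 62°C.

62°C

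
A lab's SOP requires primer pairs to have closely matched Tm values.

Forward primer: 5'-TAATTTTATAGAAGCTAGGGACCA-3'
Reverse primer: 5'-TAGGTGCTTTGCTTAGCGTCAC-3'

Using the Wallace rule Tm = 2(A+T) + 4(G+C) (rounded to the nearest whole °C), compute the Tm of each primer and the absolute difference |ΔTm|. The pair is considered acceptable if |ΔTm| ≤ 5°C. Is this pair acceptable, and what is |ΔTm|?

|ΔTm| = 2°C; the pair is acceptable.

Forward: A=9 T=7 G=5 C=3 → Tm = 2·16 + 4·8 = 64°C.
Reverse: A=3 T=8 G=6 C=5 → Tm = 2·11 + 4·11 = 66°C.
|ΔTm| = |64 − 66| = 2°C, ≤ 5°C.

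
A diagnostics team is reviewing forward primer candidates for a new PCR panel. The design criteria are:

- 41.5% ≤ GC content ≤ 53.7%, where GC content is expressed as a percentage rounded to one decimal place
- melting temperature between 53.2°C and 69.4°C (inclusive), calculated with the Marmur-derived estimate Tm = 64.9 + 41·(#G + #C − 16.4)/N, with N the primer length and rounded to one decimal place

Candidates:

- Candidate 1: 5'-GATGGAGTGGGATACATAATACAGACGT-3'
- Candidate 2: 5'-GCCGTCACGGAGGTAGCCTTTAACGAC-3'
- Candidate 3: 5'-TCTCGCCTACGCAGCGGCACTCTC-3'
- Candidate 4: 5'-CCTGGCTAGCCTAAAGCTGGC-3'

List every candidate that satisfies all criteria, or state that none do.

Candidate 1 only.

Candidate 1 (28 nt, A=10 T=6 G=9 C=3): GC 12/28 = 42.9% ✓; Tm = 64.9 + 41·(12 − 16.4)/28 = 58.5°C ✓ — passes.
Candidate 2 (27 nt, A=6 T=5 G=8 C=8): GC 16/27 = 59.3%, outside 41.5–53.7% ✗; Tm = 64.9 + 41·(16 − 16.4)/27 = 64.3°C ✓ — fails.
Candidate 3 (24 nt, A=3 T=5 G=5 C=11): GC 16/24 = 66.7%, outside 41.5–53.7% ✗; Tm = 64.9 + 41·(16 − 16.4)/24 = 64.2°C ✓ — fails.
Candidate 4 (21 nt, A=4 T=4 G=6 C=7): GC 13/21 = 61.9%, outside 41.5–53.7% ✗; Tm = 64.9 + 41·(13 − 16.4)/21 = 58.3°C ✓ — fails.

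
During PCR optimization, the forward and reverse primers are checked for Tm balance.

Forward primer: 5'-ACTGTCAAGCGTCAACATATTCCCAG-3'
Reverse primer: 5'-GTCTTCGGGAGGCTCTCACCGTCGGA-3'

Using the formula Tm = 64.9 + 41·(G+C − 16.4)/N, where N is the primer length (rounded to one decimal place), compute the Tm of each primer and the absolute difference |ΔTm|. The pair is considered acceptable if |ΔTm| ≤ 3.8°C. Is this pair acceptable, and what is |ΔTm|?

Forward: G+C = 12, N = 26 → Tm = 64.9 + 41·(12 − 16.4)/26 = 58.0°C.
Reverse: G+C = 17, N = 26 → Tm = 64.9 + 41·(17 − 16.4)/26 = 65.8°C.
|ΔTm| = |58.0 − 65.8| = 7.8°C, > 3.8°C.

|ΔTm| = 7.8°C; the pair is not acceptable.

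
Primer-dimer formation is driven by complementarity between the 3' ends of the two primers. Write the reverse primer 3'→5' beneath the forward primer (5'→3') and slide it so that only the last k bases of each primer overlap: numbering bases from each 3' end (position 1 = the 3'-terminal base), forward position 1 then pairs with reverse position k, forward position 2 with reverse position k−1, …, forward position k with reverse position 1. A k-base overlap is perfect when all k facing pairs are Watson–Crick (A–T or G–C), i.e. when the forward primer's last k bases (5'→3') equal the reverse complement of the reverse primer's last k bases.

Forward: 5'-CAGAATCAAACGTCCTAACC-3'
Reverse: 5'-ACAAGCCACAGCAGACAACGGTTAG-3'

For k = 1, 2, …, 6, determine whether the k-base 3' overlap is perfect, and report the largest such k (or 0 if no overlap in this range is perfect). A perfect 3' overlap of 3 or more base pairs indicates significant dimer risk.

Longest perfect overlap: 6 complementary base pairs; significant dimer risk (threshold 3).

Last 6 bases (5'→3') — forward …CTAACC, reverse …GGTTAG.
Reverse complement of the reverse primer's last 6 bases: CTAACC; its first k bases are the reverse complement of the reverse primer's last k bases, so a perfect k-base overlap needs the forward primer's last k bases to equal them.
Comparing (forward last k vs required): k=1: C vs C ✓; k=2: CC vs CT ✗; k=3: ACC vs CTA ✗; k=4: AACC vs CTAA ✗; k=5: TAACC vs CTAAC ✗; k=6: CTAACC vs CTAACC ✓.
Perfect overlaps at k = 1, 6; the largest is 6.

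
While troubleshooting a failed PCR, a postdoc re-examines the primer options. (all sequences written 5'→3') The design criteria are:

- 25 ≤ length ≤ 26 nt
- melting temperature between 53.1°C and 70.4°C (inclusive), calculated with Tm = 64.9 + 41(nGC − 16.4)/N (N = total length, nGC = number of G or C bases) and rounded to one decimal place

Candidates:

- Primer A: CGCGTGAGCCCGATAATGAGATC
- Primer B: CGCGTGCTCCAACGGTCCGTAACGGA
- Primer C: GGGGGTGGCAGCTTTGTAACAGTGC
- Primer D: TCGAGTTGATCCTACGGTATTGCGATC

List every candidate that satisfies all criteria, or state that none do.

Primer B and Primer C.

Primer A (23 nt, A=6 T=4 G=7 C=6): length 23, outside 25–26 ✗; Tm = 64.9 + 41·(13 − 16.4)/23 = 58.8°C ✓ — fails.
Primer B (26 nt, A=5 T=4 G=8 C=9): length 26 ✓; Tm = 64.9 + 41·(17 − 16.4)/26 = 65.8°C ✓ — passes.
Primer C (25 nt, A=4 T=6 G=11 C=4): length 25 ✓; Tm = 64.9 + 41·(15 − 16.4)/25 = 62.6°C ✓ — passes.
Primer D (27 nt, A=5 T=9 G=7 C=6): length 27, outside 25–26 ✗; Tm = 64.9 + 41·(13 − 16.4)/27 = 59.7°C ✓ — fails.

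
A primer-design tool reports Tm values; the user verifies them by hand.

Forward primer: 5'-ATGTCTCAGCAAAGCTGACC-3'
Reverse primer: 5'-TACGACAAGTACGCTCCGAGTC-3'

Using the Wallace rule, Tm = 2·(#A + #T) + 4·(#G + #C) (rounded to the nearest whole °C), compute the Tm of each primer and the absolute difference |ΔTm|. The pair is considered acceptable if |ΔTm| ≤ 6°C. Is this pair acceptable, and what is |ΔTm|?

Forward: A=6 T=4 G=4 C=6 → Tm = 2·10 + 4·10 = 60°C.
Reverse: A=6 T=4 G=5 C=7 → Tm = 2·10 + 4·12 = 68°C.
|ΔTm| = |60 − 68| = 8°C, > 6°C.

|ΔTm| = 8°C; the pair is not acceptable.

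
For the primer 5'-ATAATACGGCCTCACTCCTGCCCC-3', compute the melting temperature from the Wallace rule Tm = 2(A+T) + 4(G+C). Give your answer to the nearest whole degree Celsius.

76°C

Base counts: A=5, T=5, G=3, C=11 (length 24).
Tm = 2·(5+5) + 4·(3+11) = 2·10 + 4·14 = 20 + 56 = 76°C.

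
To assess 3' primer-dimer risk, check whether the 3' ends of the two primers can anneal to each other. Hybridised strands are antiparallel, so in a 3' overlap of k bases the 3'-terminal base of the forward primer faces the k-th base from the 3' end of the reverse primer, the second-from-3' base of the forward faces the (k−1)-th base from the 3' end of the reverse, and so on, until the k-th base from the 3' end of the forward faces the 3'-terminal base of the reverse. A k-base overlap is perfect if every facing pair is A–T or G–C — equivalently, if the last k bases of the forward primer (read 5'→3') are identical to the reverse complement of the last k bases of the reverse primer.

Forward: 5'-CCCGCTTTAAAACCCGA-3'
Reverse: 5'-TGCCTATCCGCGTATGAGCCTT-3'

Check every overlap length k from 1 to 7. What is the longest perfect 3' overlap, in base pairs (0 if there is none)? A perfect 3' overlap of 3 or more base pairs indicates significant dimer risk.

Longest perfect overlap: 1 complementary base pair; below the dimer-risk threshold (threshold 3).

Last 7 bases (5'→3') — forward …AACCCGA, reverse …GAGCCTT.
Reverse complement of the reverse primer's last 7 bases: AAGGCTC; its first k bases are the reverse complement of the reverse primer's last k bases, so a perfect k-base overlap needs the forward primer's last k bases to equal them.
Comparing (forward last k vs required): k=1: A vs A ✓; k=2: GA vs AA ✗; k=3: CGA vs AAG ✗; k=4: CCGA vs AAGG ✗; k=5: CCCGA vs AAGGC ✗; k=6: ACCCGA vs AAGGCT ✗; k=7: AACCCGA vs AAGGCTC ✗.
Only k = 1 is perfect, so the longest perfect 3' overlap is 1.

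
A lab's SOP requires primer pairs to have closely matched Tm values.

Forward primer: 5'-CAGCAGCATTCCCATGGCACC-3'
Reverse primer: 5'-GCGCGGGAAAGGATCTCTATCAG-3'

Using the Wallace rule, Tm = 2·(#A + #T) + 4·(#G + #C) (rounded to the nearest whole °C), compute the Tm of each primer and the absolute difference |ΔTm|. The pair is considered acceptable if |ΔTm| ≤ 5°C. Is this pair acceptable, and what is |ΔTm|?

Forward: A=5 T=3 G=4 C=9 → Tm = 2·8 + 4·13 = 68°C.
Reverse: A=6 T=4 G=8 C=5 → Tm = 2·10 + 4·13 = 72°C.
|ΔTm| = |68 − 72| = 4°C, ≤ 5°C.

|ΔTm| = 4°C; the pair is acceptable.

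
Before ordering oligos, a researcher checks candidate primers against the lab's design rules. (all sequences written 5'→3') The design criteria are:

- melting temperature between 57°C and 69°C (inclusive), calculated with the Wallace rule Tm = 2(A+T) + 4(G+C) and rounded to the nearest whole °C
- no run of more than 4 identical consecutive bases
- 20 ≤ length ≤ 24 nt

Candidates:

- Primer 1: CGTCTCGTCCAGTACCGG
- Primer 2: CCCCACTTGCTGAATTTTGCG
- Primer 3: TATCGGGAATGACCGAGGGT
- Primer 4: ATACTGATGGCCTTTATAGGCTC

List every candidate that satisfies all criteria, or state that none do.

Primer 1 (18 nt, A=2 T=4 G=5 C=7): Tm = 2·6 + 4·12 = 60°C ✓; longest run = 2 ✓; length 18, outside 20–24 ✗ — fails.
Primer 2 (21 nt, A=3 T=7 G=4 C=7): Tm = 2·10 + 4·11 = 64°C ✓; longest run = 4 ✓; length 21 ✓ — passes.
Primer 3 (20 nt, A=5 T=4 G=8 C=3): Tm = 2·9 + 4·11 = 62°C ✓; longest run = 3 ✓; length 20 ✓ — passes.
Primer 4 (23 nt, A=5 T=8 G=5 C=5): Tm = 2·13 + 4·10 = 66°C ✓; longest run = 3 ✓; length 23 ✓ — passes.

Primer 2, Primer 3 and Primer 4.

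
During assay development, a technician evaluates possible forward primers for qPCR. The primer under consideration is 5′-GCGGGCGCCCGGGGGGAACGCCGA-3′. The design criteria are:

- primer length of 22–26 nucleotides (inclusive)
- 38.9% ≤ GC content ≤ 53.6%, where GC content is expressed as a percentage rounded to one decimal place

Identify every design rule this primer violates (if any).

Base counts: A=3, T=0, G=13, C=8 (length 24).
length: length 24 ✓
GC content: GC 21/24 = 87.5%, outside 38.9–53.6% ✗

Fails: GC content.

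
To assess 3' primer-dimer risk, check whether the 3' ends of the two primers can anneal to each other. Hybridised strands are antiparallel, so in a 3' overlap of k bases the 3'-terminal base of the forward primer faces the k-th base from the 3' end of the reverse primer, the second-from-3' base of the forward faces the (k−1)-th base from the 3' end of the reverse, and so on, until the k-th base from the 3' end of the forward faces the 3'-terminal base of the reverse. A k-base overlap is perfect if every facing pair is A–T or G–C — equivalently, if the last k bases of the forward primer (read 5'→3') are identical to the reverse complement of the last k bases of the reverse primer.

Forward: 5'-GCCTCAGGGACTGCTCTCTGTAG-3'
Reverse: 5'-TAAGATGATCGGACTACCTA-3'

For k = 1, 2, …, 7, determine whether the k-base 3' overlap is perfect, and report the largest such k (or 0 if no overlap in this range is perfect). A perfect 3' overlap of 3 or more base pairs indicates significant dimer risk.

Longest perfect overlap: 3 complementary base pairs; significant dimer risk (threshold 3).

Last 7 bases (5'→3') — forward …TCTGTAG, reverse …CTACCTA.
Reverse complement of the reverse primer's last 7 bases: TAGGTAG; its first k bases are the reverse complement of the reverse primer's last k bases, so a perfect k-base overlap needs the forward primer's last k bases to equal them.
Comparing (forward last k vs required): k=1: G vs T ✗; k=2: AG vs TA ✗; k=3: TAG vs TAG ✓; k=4: GTAG vs TAGG ✗; k=5: TGTAG vs TAGGT ✗; k=6: CTGTAG vs TAGGTA ✗; k=7: TCTGTAG vs TAGGTAG ✗.
Only k = 3 is perfect, so the longest perfect 3' overlap is 3.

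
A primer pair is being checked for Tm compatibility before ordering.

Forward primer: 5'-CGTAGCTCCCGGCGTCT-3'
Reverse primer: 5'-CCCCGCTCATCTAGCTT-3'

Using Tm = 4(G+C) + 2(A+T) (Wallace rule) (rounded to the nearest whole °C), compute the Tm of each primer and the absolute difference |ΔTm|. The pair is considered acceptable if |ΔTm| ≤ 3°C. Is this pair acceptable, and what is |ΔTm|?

Forward: A=1 T=4 G=5 C=7 → Tm = 2·5 + 4·12 = 58°C.
Reverse: A=2 T=5 G=2 C=8 → Tm = 2·7 + 4·10 = 54°C.
|ΔTm| = |58 − 54| = 4°C, > 3°C.

|ΔTm| = 4°C; the pair is not acceptable.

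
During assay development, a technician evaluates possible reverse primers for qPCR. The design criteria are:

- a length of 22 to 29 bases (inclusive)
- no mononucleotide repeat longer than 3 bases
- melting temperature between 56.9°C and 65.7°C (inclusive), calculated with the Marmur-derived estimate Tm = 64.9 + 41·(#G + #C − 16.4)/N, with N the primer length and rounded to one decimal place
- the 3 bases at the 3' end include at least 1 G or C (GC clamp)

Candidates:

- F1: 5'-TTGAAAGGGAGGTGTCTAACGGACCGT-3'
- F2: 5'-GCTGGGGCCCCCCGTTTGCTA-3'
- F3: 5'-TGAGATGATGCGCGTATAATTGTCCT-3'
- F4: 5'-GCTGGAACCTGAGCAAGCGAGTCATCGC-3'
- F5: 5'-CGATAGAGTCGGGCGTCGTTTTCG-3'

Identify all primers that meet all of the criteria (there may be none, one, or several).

F1 (27 nt, A=7 T=6 G=10 C=4): length 27 ✓; longest run = 3 ✓; Tm = 64.9 + 41·(14 − 16.4)/27 = 61.3°C ✓; 3' end CGT has 2 G/C ✓ — passes.
F2 (21 nt, A=1 T=5 G=7 C=8): length 21, outside 22–29 ✗; longest run = 6, exceeds 3 ✗; Tm = 64.9 + 41·(15 − 16.4)/21 = 62.2°C ✓; 3' end CTA has 1 G/C ✓ — fails.
F3 (26 nt, A=6 T=9 G=7 C=4): length 26 ✓; longest run = 2 ✓; Tm = 64.9 + 41·(11 − 16.4)/26 = 56.4°C, outside 56.9–65.7°C ✗; 3' end CCT has 2 G/C ✓ — fails.
F4 (28 nt, A=7 T=4 G=9 C=8): length 28 ✓; longest run = 2 ✓; Tm = 64.9 + 41·(17 − 16.4)/28 = 65.8°C, outside 56.9–65.7°C ✗; 3' end CGC has 3 G/C ✓ — fails.
F5 (24 nt, A=3 T=7 G=9 C=5): length 24 ✓; longest run = 4, exceeds 3 ✗; Tm = 64.9 + 41·(14 − 16.4)/24 = 60.8°C ✓; 3' end TCG has 2 G/C ✓ — fails.

F1 only.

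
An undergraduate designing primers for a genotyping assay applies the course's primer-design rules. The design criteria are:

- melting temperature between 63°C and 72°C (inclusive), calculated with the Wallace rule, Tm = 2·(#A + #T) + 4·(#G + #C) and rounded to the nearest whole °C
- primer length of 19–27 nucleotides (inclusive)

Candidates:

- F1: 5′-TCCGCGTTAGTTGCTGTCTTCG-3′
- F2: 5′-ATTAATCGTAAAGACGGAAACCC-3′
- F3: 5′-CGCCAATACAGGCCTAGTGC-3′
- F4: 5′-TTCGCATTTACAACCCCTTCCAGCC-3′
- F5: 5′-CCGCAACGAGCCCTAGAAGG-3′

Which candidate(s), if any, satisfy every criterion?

F1 (22 nt, A=1 T=9 G=6 C=6): Tm = 2·10 + 4·12 = 68°C ✓; length 22 ✓ — passes.
F2 (23 nt, A=10 T=4 G=4 C=5): Tm = 2·14 + 4·9 = 64°C ✓; length 23 ✓ — passes.
F3 (20 nt, A=5 T=3 G=5 C=7): Tm = 2·8 + 4·12 = 64°C ✓; length 20 ✓ — passes.
F4 (25 nt, A=5 T=7 G=2 C=11): Tm = 2·12 + 4·13 = 76°C, outside 63–72°C ✗; length 25 ✓ — fails.
F5 (20 nt, A=6 T=1 G=6 C=7): Tm = 2·7 + 4·13 = 66°C ✓; length 20 ✓ — passes.

F1, F2, F3 and F5.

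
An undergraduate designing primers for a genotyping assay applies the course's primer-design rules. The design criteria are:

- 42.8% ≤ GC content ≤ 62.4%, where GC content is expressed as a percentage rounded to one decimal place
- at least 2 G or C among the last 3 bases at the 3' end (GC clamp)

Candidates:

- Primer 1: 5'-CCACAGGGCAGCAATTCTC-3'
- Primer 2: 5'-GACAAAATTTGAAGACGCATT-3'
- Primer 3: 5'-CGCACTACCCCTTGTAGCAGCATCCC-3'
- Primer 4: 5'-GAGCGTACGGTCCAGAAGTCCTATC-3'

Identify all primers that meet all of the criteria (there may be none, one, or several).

Primer 1 (19 nt, A=5 T=3 G=4 C=7): GC 11/19 = 57.9% ✓; 3' end CTC has 2 G/C ✓ — passes.
Primer 2 (21 nt, A=9 T=5 G=4 C=3): GC 7/21 = 33.3%, outside 42.8–62.4% ✗; 3' end ATT has 0 G/C, need ≥2 ✗ — fails.
Primer 3 (26 nt, A=5 T=5 G=4 C=12): GC 16/26 = 61.5% ✓; 3' end CCC has 3 G/C ✓ — passes.
Primer 4 (25 nt, A=6 T=5 G=7 C=7): GC 14/25 = 56.0% ✓; 3' end ATC has 1 G/C, need ≥2 ✗ — fails.

Primer 1 and Primer 3.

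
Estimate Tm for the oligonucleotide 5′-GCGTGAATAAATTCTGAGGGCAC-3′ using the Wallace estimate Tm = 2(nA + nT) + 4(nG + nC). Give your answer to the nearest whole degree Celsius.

68°C

Base counts: A=7, T=5, G=7, C=4 (length 23).
Tm = 2·(7+5) + 4·(7+4) = 2·12 + 4·11 = 24 + 44 = 68°C.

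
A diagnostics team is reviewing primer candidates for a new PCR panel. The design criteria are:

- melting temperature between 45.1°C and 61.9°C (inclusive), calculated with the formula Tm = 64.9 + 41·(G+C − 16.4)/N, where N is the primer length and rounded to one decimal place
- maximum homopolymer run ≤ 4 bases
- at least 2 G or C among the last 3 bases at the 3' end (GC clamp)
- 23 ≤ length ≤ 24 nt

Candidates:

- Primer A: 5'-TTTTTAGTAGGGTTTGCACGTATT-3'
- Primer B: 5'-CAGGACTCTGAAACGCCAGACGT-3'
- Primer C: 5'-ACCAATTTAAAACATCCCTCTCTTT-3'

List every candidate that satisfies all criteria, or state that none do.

Primer A (24 nt, A=4 T=12 G=6 C=2): Tm = 64.9 + 41·(8 − 16.4)/24 = 50.6°C ✓; longest run = 5, exceeds 4 ✗; 3' end ATT has 0 G/C, need ≥2 ✗; length 24 ✓ — fails.
Primer B (23 nt, A=7 T=3 G=6 C=7): Tm = 64.9 + 41·(13 − 16.4)/23 = 58.8°C ✓; longest run = 3 ✓; 3' end CGT has 2 G/C ✓; length 23 ✓ — passes.
Primer C (25 nt, A=8 T=9 G=0 C=8): Tm = 64.9 + 41·(8 − 16.4)/25 = 51.1°C ✓; longest run = 4 ✓; 3' end TTT has 0 G/C, need ≥2 ✗; length 25, outside 23–24 ✗ — fails.

Primer B only.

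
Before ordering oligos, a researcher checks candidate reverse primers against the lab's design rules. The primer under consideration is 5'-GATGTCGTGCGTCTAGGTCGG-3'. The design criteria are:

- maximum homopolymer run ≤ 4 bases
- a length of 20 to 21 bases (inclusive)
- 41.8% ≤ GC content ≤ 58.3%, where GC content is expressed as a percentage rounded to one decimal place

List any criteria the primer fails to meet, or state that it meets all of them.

Fails: GC content.

Base counts: A=2, T=6, G=9, C=4 (length 21).
homopolymer run: longest run = 2 ✓
length: length 21 ✓
GC content: GC 13/21 = 61.9%, outside 41.8–58.3% ✗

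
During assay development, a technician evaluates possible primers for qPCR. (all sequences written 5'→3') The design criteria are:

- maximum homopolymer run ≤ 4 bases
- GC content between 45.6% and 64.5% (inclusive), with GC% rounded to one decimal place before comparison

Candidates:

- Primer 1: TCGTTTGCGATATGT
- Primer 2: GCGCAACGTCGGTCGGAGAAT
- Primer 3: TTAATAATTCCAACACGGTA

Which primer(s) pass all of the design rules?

Primer 2 only.

Primer 1 (15 nt, A=2 T=7 G=4 C=2): longest run = 3 ✓; GC 6/15 = 40.0%, outside 45.6–64.5% ✗ — fails.
Primer 2 (21 nt, A=5 T=3 G=8 C=5): longest run = 2 ✓; GC 13/21 = 61.9% ✓ — passes.
Primer 3 (20 nt, A=8 T=6 G=2 C=4): longest run = 2 ✓; GC 6/20 = 30.0%, outside 45.6–64.5% ✗ — fails.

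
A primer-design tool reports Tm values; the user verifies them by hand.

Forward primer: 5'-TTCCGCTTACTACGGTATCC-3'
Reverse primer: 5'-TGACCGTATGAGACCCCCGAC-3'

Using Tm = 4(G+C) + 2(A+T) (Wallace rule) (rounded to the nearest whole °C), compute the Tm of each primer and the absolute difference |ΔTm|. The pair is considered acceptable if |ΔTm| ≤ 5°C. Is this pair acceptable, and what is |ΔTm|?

|ΔTm| = 8°C; the pair is not acceptable.

Forward: A=3 T=7 G=3 C=7 → Tm = 2·10 + 4·10 = 60°C.
Reverse: A=5 T=3 G=5 C=8 → Tm = 2·8 + 4·13 = 68°C.
|ΔTm| = |60 − 68| = 8°C, > 5°C.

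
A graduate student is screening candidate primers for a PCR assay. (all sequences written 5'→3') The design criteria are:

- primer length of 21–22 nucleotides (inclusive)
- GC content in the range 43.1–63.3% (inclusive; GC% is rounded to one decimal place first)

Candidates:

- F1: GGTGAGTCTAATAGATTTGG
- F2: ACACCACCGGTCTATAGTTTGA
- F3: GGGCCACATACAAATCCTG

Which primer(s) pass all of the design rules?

F1 (20 nt, A=5 T=7 G=7 C=1): length 20, outside 21–22 ✗; GC 8/20 = 40.0%, outside 43.1–63.3% ✗ — fails.
F2 (22 nt, A=6 T=6 G=4 C=6): length 22 ✓; GC 10/22 = 45.5% ✓ — passes.
F3 (19 nt, A=6 T=3 G=4 C=6): length 19, outside 21–22 ✗; GC 10/19 = 52.6% ✓ — fails.

F2 only.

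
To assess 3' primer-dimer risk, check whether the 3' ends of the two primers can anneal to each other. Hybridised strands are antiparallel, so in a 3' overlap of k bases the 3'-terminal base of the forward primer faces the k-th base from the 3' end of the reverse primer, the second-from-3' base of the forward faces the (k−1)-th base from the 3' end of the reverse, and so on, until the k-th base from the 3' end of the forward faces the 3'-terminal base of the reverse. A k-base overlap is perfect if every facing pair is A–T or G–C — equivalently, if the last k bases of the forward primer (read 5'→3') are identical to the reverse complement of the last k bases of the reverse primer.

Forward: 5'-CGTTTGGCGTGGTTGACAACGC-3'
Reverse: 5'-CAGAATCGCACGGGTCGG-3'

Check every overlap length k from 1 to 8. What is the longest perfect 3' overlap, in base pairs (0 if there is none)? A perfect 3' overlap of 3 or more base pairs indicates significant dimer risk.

Longest perfect overlap: 1 complementary base pair; below the dimer-risk threshold (threshold 3).

Last 8 bases (5'→3') — forward …GACAACGC, reverse …CGGGTCGG.
Reverse complement of the reverse primer's last 8 bases: CCGACCCG; its first k bases are the reverse complement of the reverse primer's last k bases, so a perfect k-base overlap needs the forward primer's last k bases to equal them.
Comparing (forward last k vs required): k=1: C vs C ✓; k=2: GC vs CC ✗; k=3: CGC vs CCG ✗; k=4: ACGC vs CCGA ✗; k=5: AACGC vs CCGAC ✗; k=6: CAACGC vs CCGACC ✗; k=7: ACAACGC vs CCGACCC ✗; k=8: GACAACGC vs CCGACCCG ✗.
Only k = 1 is perfect, so the longest perfect 3' overlap is 1.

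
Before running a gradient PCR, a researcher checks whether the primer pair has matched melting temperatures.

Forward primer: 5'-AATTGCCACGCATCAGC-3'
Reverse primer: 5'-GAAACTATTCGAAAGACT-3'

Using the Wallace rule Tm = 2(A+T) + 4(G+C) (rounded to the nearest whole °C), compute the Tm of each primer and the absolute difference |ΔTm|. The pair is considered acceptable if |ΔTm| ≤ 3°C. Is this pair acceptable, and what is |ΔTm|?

Forward: A=5 T=3 G=3 C=6 → Tm = 2·8 + 4·9 = 52°C.
Reverse: A=8 T=4 G=3 C=3 → Tm = 2·12 + 4·6 = 48°C.
|ΔTm| = |52 − 48| = 4°C, > 3°C.

|ΔTm| = 4°C; the pair is not acceptable.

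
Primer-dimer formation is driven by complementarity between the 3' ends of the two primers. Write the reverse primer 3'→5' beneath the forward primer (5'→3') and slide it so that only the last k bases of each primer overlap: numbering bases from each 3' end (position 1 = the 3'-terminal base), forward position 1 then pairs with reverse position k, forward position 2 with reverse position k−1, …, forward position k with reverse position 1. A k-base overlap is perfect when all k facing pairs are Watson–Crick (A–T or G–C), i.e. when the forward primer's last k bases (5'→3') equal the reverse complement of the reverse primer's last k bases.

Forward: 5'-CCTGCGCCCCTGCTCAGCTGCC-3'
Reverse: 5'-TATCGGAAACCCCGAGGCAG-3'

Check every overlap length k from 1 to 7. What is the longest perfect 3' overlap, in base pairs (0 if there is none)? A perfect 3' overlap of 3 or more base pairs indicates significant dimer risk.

Longest perfect overlap: 5 complementary base pairs; significant dimer risk (threshold 3).

Last 7 bases (5'→3') — forward …AGCTGCC, reverse …GAGGCAG.
Reverse complement of the reverse primer's last 7 bases: CTGCCTC; its first k bases are the reverse complement of the reverse primer's last k bases, so a perfect k-base overlap needs the forward primer's last k bases to equal them.
Comparing (forward last k vs required): k=1: C vs C ✓; k=2: CC vs CT ✗; k=3: GCC vs CTG ✗; k=4: TGCC vs CTGC ✗; k=5: CTGCC vs CTGCC ✓; k=6: GCTGCC vs CTGCCT ✗; k=7: AGCTGCC vs CTGCCTC ✗.
Perfect overlaps at k = 1, 5; the largest is 5.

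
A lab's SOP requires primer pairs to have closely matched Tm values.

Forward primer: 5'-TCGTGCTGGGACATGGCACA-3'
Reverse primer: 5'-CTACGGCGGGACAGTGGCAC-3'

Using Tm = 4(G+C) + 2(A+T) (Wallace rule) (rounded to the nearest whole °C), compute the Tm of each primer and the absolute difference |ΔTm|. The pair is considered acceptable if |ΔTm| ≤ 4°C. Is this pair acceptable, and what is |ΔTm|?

|ΔTm| = 4°C; the pair is acceptable.

Forward: A=4 T=4 G=7 C=5 → Tm = 2·8 + 4·12 = 64°C.
Reverse: A=4 T=2 G=8 C=6 → Tm = 2·6 + 4·14 = 68°C.
|ΔTm| = |64 − 68| = 4°C, ≤ 4°C.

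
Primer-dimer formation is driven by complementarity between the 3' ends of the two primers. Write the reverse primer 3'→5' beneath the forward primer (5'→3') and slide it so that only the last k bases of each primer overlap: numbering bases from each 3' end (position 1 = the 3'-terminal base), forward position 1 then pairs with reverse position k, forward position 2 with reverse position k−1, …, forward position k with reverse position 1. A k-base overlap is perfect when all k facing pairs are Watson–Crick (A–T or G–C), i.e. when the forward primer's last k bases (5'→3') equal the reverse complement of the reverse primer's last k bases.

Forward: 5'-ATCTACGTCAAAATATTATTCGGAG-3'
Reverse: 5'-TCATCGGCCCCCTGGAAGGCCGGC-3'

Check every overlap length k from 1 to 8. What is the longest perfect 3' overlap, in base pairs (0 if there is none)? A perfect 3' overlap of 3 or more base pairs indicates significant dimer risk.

Longest perfect overlap: 1 complementary base pair; below the dimer-risk threshold (threshold 3).

Last 8 bases (5'→3') — forward …ATTCGGAG, reverse …AGGCCGGC.
Reverse complement of the reverse primer's last 8 bases: GCCGGCCT; its first k bases are the reverse complement of the reverse primer's last k bases, so a perfect k-base overlap needs the forward primer's last k bases to equal them.
Comparing (forward last k vs required): k=1: G vs G ✓; k=2: AG vs GC ✗; k=3: GAG vs GCC ✗; k=4: GGAG vs GCCG ✗; k=5: CGGAG vs GCCGG ✗; k=6: TCGGAG vs GCCGGC ✗; k=7: TTCGGAG vs GCCGGCC ✗; k=8: ATTCGGAG vs GCCGGCCT ✗.
Only k = 1 is perfect, so the longest perfect 3' overlap is 1.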